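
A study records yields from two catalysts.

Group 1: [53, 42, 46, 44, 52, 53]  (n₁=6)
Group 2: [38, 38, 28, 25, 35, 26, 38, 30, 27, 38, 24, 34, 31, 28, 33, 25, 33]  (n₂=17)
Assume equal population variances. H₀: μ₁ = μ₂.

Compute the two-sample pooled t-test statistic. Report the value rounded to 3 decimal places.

x̄₁=48.333, s₁=4.926, n₁=6
x̄₂=31.235, s₂=5.056, n₂=17
s_p² = [5·4.926² + 16·5.056²]/21 = 25.2568
SE = √(s_p²·(1/6+1/17)) = 2.3865
t = (48.333−31.235)/2.3865 = 7.1646
df = 21

test statistic = 7.165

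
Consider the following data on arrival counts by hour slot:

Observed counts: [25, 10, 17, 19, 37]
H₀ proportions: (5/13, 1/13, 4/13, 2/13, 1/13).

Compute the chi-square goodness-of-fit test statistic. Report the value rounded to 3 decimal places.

n = 108; E_i = n·p_i = [41.54, 8.31, 33.23, 16.62, 8.31]
χ² = (25−41.54)²/41.54 + (10−8.31)²/8.31 + (17−33.23)²/33.23 + (19−16.62)²/16.62 + (37−8.31)²/8.31 = 114.2940
df = 4

test statistic = 114.294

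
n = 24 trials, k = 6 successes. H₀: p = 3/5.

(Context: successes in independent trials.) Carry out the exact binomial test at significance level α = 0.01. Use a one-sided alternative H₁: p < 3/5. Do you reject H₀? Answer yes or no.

reject H₀: yes

Exact binomial: n=24, k=6, p₀=3/5=0.6000
P(X≤6) from Σ C(n,i)·p₀^i·(1−p₀)^(n−i)
p-value (one-sided, H₁ less) = 0.00054
At α=0.01: p < α → reject H₀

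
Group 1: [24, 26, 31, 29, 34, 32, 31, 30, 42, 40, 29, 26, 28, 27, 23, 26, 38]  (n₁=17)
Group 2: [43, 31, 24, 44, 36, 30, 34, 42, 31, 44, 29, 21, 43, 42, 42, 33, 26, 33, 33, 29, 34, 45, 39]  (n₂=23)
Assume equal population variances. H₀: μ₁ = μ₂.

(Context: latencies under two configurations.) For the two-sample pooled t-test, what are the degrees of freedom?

degrees of freedom = 38

df = n₁ + n₂ − 2 = 17 + 23 − 2 = 38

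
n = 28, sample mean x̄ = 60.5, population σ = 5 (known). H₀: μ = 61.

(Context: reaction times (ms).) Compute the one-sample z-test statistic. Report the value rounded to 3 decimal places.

SE = σ/√n = 5/√28 = 0.9449
z = (x̄−μ₀)/SE = (60.5−61)/0.9449 = -0.5292

test statistic = -0.529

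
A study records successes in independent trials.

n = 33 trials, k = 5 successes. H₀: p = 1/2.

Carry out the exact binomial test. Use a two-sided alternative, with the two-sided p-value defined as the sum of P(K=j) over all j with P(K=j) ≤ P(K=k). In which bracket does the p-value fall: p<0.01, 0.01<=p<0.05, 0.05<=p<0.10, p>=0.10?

Exact binomial: n=33, k=5, p₀=1/2=0.5000
P(X=j) = C(n,j)·p₀^j·(1−p₀)^(n−j); p = Σ P(X=j) over j with P(X=j) ≤ P(X=5)
p-value (two-sided) = 0.00007
→ bracket: p<0.01

p-value bracket: p<0.01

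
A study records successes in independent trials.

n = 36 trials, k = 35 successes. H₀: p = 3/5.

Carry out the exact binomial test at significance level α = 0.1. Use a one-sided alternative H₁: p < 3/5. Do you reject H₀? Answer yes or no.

Exact binomial: n=36, k=35, p₀=3/5=0.6000
P(X≤35) from Σ C(n,i)·p₀^i·(1−p₀)^(n−i)
p-value (one-sided, H₁ less) = 1.00000
At α=0.1: p ≥ α → fail to reject H₀

reject H₀: no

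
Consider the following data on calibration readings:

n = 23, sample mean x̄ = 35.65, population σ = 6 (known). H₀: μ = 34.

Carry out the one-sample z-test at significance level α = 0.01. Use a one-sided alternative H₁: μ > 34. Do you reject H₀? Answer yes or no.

SE = σ/√n = 6/√23 = 1.2511
z = (x̄−μ₀)/SE = (35.65−34)/1.2511 = 1.3189
p-value (one-sided, H₁ greater) = 0.09361
At α=0.01: p ≥ α → fail to reject H₀

reject H₀: no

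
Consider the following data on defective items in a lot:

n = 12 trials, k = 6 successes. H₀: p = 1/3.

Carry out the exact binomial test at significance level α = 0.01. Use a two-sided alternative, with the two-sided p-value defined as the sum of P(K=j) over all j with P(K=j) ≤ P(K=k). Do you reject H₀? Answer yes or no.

reject H₀: no

Exact binomial: n=12, k=6, p₀=1/3=0.3333
P(X=j) = C(n,j)·p₀^j·(1−p₀)^(n−j); p = Σ P(X=j) over j with P(X=j) ≤ P(X=6)
p-value (two-sided) = 0.23167
At α=0.01: p ≥ α → fail to reject H₀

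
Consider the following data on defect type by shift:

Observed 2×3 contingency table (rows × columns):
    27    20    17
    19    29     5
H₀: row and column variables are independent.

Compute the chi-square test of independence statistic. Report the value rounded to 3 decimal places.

test statistic = 8.632

Row totals [64, 53], col totals [46, 49, 22], n=117
χ² = (27−25.16)²/25.16 + (20−26.80)²/26.80 + (17−12.03)²/12.03 + (19−20.84)²/20.84 + (29−22.20)²/22.20 + (5−9.97)²/9.97 = 8.6319
df = 2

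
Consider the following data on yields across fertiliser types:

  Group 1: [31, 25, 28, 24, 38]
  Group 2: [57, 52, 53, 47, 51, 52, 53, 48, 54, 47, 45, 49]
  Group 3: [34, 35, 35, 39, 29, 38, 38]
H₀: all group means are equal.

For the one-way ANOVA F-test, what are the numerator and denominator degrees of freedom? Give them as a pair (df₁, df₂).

k = 3 groups, N = 24 total
df = (k−1, N−k) = (3−1, 24−3) = (2, 21)

degrees of freedom = [2, 21]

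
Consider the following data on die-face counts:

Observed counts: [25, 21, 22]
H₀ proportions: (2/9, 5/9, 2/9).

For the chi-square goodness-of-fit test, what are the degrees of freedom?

df = k − 1 = 3 − 1 = 2

degrees of freedom = 2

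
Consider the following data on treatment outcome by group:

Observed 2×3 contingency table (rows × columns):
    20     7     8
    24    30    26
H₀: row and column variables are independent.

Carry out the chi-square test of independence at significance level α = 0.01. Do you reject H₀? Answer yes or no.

reject H₀: no

Row totals [35, 80], col totals [44, 37, 34], n=115
χ² = (20−13.39)²/13.39 + (7−11.26)²/11.26 + (8−10.35)²/10.35 + (24−30.61)²/30.61 + (30−25.74)²/25.74 + (26−23.65)²/23.65 = 7.7716
df = 2
p-value (upper-tail) = 0.02053
At α=0.01: p ≥ α → fail to reject H₀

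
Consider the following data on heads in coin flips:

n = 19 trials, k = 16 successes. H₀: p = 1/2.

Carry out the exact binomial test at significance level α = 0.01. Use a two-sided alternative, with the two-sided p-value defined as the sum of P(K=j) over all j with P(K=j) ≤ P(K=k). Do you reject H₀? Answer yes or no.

reject H₀: yes

Exact binomial: n=19, k=16, p₀=1/2=0.5000
P(X=j) = C(n,j)·p₀^j·(1−p₀)^(n−j); p = Σ P(X=j) over j with P(X=j) ≤ P(X=16)
p-value (two-sided) = 0.00443
At α=0.01: p < α → reject H₀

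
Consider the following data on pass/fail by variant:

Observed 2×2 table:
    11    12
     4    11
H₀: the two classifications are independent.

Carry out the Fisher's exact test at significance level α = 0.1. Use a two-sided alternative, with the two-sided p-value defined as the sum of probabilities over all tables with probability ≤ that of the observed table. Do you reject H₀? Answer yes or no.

reject H₀: no

Margins: r₁=23, r₂=15, c₁=15, c₂=23, n=38
p_obs = C(23,11)·C(15,4)/C(38,15); sum pmf over tables with pmf ≤ p_obs
p-value (two-sided) = 0.30963
At α=0.1: p ≥ α → fail to reject H₀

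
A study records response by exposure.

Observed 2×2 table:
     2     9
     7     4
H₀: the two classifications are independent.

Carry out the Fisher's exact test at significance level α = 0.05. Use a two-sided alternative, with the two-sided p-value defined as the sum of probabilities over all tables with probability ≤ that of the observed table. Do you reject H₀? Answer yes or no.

reject H₀: no

Margins: r₁=11, r₂=11, c₁=9, c₂=13, n=22
p_obs = C(11,2)·C(11,7)/C(22,9); sum pmf over tables with pmf ≤ p_obs
p-value (two-sided) = 0.08050
At α=0.05: p ≥ α → fail to reject H₀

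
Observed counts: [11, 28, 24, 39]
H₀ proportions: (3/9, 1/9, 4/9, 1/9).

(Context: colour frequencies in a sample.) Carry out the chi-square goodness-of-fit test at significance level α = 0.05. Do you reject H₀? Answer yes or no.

n = 102; E_i = n·p_i = [34.00, 11.33, 45.33, 11.33]
χ² = (11−34.00)²/34.00 + (28−11.33)²/11.33 + (24−45.33)²/45.33 + (39−11.33)²/11.33 = 117.6471
df = 3
p-value (upper-tail) = 0.00000
At α=0.05: p < α → reject H₀

reject H₀: yes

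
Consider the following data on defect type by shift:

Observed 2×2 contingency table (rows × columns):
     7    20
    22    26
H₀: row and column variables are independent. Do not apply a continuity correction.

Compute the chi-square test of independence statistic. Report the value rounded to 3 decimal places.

test statistic = 2.888

Row totals [27, 48], col totals [29, 46], n=75
χ² = (7−10.44)²/10.44 + (20−16.56)²/16.56 + (22−18.56)²/18.56 + (26−29.44)²/29.44 = 2.8876
df = 1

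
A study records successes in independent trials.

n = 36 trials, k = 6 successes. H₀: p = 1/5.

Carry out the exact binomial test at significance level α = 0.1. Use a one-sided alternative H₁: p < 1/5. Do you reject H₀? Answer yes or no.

Exact binomial: n=36, k=6, p₀=1/5=0.2000
P(X≤6) from Σ C(n,i)·p₀^i·(1−p₀)^(n−i)
p-value (one-sided, H₁ less) = 0.40069
At α=0.1: p ≥ α → fail to reject H₀

reject H₀: no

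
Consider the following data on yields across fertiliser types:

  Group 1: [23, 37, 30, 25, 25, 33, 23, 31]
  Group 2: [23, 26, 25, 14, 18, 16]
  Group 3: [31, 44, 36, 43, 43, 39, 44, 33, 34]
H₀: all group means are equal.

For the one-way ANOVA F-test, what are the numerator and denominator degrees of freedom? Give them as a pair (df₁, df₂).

degrees of freedom = [2, 20]

k = 3 groups, N = 23 total
df = (k−1, N−k) = (3−1, 23−3) = (2, 20)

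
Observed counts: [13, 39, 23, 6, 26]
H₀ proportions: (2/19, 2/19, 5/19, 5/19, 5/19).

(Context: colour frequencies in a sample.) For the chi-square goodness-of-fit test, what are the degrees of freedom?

degrees of freedom = 4

df = k − 1 = 5 − 1 = 4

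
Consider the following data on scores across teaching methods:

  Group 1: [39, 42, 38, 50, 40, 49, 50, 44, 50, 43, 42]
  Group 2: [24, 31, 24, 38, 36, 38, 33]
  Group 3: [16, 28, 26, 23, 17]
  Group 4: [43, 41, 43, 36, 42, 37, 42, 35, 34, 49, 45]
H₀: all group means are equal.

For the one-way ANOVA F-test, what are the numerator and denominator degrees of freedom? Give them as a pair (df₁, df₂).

k = 4 groups, N = 34 total
df = (k−1, N−k) = (4−1, 34−4) = (3, 30)

degrees of freedom = [3, 30]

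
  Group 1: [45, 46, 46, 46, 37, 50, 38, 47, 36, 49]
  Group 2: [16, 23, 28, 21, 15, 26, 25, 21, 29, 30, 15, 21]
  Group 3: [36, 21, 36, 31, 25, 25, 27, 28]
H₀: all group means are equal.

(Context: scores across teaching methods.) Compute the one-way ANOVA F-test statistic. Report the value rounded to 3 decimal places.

test statistic = 47.238

Group means [44.00, 22.50, 28.62], grand mean 31.300
SSB = Σnᵢ(x̄ᵢ−x̄)² = 2599.425; SSW = ΣΣ(x−x̄ᵢ)² = 742.875
MSB = 2599.425/2 = 1299.7125; MSW = 742.875/27 = 27.5139
F = MSB/MSW = 47.2384
df = (2, 27)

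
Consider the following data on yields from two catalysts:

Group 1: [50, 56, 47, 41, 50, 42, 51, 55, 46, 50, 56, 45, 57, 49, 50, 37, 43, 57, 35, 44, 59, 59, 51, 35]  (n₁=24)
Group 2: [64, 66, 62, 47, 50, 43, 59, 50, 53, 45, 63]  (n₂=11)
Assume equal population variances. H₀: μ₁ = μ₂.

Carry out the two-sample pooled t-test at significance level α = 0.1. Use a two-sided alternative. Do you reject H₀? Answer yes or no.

x̄₁=48.542, s₁=7.247, n₁=24
x̄₂=54.727, s₂=8.320, n₂=11
s_p² = [23·7.247² + 10·8.320²]/33 = 57.5800
SE = √(s_p²·(1/24+1/11)) = 2.7629
t = (48.542−54.727)/2.7629 = -2.2388
df = 33
p-value (two-sided) = 0.03203
At α=0.1: p < α → reject H₀

reject H₀: yes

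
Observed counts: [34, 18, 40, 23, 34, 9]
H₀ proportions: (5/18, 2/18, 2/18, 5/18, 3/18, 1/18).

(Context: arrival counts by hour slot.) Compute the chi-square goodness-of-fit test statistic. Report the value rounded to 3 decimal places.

n = 158; E_i = n·p_i = [43.89, 17.56, 17.56, 43.89, 26.33, 8.78]
χ² = (34−43.89)²/43.89 + (18−17.56)²/17.56 + (40−17.56)²/17.56 + (23−43.89)²/43.89 + (34−26.33)²/26.33 + (9−8.78)²/8.78 = 43.1139
df = 5

test statistic = 43.114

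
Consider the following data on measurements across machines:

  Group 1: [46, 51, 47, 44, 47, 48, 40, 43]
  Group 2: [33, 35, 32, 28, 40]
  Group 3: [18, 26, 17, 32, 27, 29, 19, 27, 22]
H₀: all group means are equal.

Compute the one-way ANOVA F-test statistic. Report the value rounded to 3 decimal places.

test statistic = 49.418

Group means [45.75, 33.60, 24.11], grand mean 34.136
SSB = Σnᵢ(x̄ᵢ−x̄)² = 1985.002; SSW = ΣΣ(x−x̄ᵢ)² = 381.589
MSB = 1985.002/2 = 992.5010; MSW = 381.589/19 = 20.0836
F = MSB/MSW = 49.4184
df = (2, 19)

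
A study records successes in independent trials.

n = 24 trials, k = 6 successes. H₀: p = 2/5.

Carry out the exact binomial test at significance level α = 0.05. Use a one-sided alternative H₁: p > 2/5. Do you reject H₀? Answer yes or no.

Exact binomial: n=24, k=6, p₀=2/5=0.4000
P(X≥6) from Σ C(n,i)·p₀^i·(1−p₀)^(n−i)
p-value (one-sided, H₁ greater) = 0.96003
At α=0.05: p ≥ α → fail to reject H₀

reject H₀: no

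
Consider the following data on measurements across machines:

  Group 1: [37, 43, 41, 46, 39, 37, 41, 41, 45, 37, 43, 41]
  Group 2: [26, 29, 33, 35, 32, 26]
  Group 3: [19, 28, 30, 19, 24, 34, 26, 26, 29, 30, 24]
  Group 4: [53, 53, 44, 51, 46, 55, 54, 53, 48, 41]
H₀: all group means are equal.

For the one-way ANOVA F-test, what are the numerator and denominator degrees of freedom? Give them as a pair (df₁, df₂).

k = 4 groups, N = 39 total
df = (k−1, N−k) = (4−1, 39−4) = (3, 35)

degrees of freedom = [3, 35]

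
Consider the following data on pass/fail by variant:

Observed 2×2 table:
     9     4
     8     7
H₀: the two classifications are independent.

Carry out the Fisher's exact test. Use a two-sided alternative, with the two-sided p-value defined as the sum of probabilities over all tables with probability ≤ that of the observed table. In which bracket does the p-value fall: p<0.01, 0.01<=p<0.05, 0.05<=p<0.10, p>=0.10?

Margins: r₁=13, r₂=15, c₁=17, c₂=11, n=28
p_obs = C(13,9)·C(15,8)/C(28,17); sum pmf over tables with pmf ≤ p_obs
p-value (two-sided) = 0.46007
→ bracket: p>=0.10

p-value bracket: p>=0.10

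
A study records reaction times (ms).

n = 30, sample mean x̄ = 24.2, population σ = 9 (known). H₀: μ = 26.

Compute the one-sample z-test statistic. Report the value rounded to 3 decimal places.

SE = σ/√n = 9/√30 = 1.6432
z = (x̄−μ₀)/SE = (24.2−26)/1.6432 = -1.0954

test statistic = -1.095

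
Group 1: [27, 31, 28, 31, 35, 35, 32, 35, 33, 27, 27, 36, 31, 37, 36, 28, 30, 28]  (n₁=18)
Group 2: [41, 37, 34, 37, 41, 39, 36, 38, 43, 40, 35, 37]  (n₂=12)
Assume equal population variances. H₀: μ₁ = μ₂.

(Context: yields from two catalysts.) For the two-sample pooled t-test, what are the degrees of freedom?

degrees of freedom = 28

df = n₁ + n₂ − 2 = 18 + 12 − 2 = 28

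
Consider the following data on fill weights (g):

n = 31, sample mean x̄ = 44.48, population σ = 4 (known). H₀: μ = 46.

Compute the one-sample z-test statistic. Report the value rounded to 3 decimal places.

SE = σ/√n = 4/√31 = 0.7184
z = (x̄−μ₀)/SE = (44.48−46)/0.7184 = -2.1158

test statistic = -2.116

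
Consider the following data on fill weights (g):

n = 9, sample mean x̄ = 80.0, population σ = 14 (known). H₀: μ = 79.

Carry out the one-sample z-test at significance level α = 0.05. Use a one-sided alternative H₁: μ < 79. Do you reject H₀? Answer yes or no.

reject H₀: no

SE = σ/√n = 14/√9 = 4.6667
z = (x̄−μ₀)/SE = (80.0−79)/4.6667 = 0.2143
p-value (one-sided, H₁ less) = 0.58484
At α=0.05: p ≥ α → fail to reject H₀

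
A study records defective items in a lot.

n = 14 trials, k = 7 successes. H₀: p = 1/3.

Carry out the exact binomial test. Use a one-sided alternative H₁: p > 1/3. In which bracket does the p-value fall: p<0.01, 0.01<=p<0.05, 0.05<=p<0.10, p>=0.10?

Exact binomial: n=14, k=7, p₀=1/3=0.3333
P(X≥7) from Σ C(n,i)·p₀^i·(1−p₀)^(n−i)
p-value (one-sided, H₁ greater) = 0.14946
→ bracket: p>=0.10

p-value bracket: p>=0.10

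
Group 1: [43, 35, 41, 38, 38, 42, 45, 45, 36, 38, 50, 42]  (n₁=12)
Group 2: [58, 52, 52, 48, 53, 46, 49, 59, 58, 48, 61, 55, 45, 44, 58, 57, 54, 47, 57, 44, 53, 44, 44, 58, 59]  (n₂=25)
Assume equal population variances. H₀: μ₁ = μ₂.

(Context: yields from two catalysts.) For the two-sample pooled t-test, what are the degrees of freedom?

degrees of freedom = 35

df = n₁ + n₂ − 2 = 12 + 25 − 2 = 35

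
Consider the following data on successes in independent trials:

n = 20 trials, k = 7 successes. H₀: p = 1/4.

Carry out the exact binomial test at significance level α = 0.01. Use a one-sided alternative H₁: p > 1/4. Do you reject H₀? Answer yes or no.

reject H₀: no

Exact binomial: n=20, k=7, p₀=1/4=0.2500
P(X≥7) from Σ C(n,i)·p₀^i·(1−p₀)^(n−i)
p-value (one-sided, H₁ greater) = 0.21422
At α=0.01: p ≥ α → fail to reject H₀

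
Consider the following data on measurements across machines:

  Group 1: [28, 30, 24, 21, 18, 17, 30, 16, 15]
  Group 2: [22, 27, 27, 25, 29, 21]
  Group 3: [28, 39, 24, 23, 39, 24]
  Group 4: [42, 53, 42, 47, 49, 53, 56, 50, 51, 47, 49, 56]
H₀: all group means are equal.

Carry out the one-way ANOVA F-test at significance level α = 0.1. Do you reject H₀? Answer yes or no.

reject H₀: yes

Group means [22.11, 25.17, 29.50, 49.58], grand mean 34.000
SSB = Σnᵢ(x̄ᵢ−x̄)² = 4775.861; SSW = ΣΣ(x−x̄ᵢ)² = 866.139
MSB = 4775.861/3 = 1591.9537; MSW = 866.139/29 = 29.8669
F = MSB/MSW = 53.3017
df = (3, 29)
p-value (upper-tail) = 0.00000
At α=0.1: p < α → reject H₀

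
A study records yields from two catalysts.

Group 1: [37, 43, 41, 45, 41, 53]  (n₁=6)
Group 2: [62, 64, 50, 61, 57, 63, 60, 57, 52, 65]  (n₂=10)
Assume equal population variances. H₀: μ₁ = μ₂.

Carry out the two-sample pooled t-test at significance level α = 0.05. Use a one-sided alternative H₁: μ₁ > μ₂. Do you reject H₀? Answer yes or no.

x̄₁=43.333, s₁=5.428, n₁=6
x̄₂=59.100, s₂=5.043, n₂=10
s_p² = [5·5.428² + 9·5.043²]/14 = 26.8738
SE = √(s_p²·(1/6+1/10)) = 2.6770
t = (43.333−59.100)/2.6770 = -5.8897
df = 14
p-value (one-sided, H₁ greater) = 0.99998
At α=0.05: p ≥ α → fail to reject H₀

reject H₀: no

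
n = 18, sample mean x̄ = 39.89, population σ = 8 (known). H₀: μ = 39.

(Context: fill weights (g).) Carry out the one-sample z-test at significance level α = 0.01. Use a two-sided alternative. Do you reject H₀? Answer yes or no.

SE = σ/√n = 8/√18 = 1.8856
z = (x̄−μ₀)/SE = (39.89−39)/1.8856 = 0.4720
p-value (two-sided) = 0.63693
At α=0.01: p ≥ α → fail to reject H₀

reject H₀: no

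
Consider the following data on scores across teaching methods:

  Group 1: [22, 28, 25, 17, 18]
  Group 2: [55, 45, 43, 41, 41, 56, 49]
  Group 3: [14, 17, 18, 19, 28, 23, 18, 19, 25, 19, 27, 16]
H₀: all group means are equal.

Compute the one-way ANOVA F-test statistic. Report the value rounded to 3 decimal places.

Group means [22.00, 47.14, 20.25], grand mean 28.458
SSB = Σnᵢ(x̄ᵢ−x̄)² = 3460.851; SSW = ΣΣ(x−x̄ᵢ)² = 545.107
MSB = 3460.851/2 = 1730.4256; MSW = 545.107/21 = 25.9575
F = MSB/MSW = 66.6638
df = (2, 21)

test statistic = 66.664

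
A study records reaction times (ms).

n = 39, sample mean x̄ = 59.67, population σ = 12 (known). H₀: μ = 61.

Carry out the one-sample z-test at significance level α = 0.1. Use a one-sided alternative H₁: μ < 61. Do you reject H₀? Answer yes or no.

reject H₀: no

SE = σ/√n = 12/√39 = 1.9215
z = (x̄−μ₀)/SE = (59.67−61)/1.9215 = -0.6922
p-value (one-sided, H₁ less) = 0.24442
At α=0.1: p ≥ α → fail to reject H₀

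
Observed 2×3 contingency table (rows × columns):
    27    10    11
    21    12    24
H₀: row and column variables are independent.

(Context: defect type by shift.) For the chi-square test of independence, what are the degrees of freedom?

degrees of freedom = 2

df = (r−1)(c−1) = (2−1)·(3−1) = 2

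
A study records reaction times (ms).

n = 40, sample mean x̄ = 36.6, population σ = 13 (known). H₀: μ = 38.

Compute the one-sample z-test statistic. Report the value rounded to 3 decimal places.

test statistic = -0.681

SE = σ/√n = 13/√40 = 2.0555
z = (x̄−μ₀)/SE = (36.6−38)/2.0555 = -0.6811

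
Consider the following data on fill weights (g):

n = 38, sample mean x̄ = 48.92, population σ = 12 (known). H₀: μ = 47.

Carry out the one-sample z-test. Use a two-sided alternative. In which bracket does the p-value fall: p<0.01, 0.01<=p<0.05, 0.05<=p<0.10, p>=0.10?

p-value bracket: p>=0.10

SE = σ/√n = 12/√38 = 1.9467
z = (x̄−μ₀)/SE = (48.92−47)/1.9467 = 0.9863
p-value (two-sided) = 0.32398
→ bracket: p>=0.10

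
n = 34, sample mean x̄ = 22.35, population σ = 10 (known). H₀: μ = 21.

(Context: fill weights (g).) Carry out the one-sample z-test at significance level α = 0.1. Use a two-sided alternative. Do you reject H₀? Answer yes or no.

reject H₀: no

SE = σ/√n = 10/√34 = 1.7150
z = (x̄−μ₀)/SE = (22.35−21)/1.7150 = 0.7872
p-value (two-sided) = 0.43118
At α=0.1: p ≥ α → fail to reject H₀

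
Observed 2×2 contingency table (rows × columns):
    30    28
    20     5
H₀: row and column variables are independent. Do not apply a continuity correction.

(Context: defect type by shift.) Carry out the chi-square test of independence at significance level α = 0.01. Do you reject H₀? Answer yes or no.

Row totals [58, 25], col totals [50, 33], n=83
χ² = (30−34.94)²/34.94 + (28−23.06)²/23.06 + (20−15.06)²/15.06 + (5−9.94)²/9.94 = 5.8317
df = 1
p-value (upper-tail) = 0.01574
At α=0.01: p ≥ α → fail to reject H₀

reject H₀: no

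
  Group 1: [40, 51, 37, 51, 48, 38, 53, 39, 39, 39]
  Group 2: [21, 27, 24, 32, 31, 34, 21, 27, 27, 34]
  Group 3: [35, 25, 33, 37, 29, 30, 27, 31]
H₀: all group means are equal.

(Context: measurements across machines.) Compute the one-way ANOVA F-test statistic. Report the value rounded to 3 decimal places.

test statistic = 24.511

Group means [43.50, 27.80, 30.88], grand mean 34.286
SSB = Σnᵢ(x̄ᵢ−x̄)² = 1362.739; SSW = ΣΣ(x−x̄ᵢ)² = 694.975
MSB = 1362.739/2 = 681.3696; MSW = 694.975/25 = 27.7990
F = MSB/MSW = 24.5106
df = (2, 25)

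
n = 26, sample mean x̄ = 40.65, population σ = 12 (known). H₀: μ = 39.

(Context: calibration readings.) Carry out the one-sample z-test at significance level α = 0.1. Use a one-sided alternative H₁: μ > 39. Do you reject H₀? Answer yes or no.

reject H₀: no

SE = σ/√n = 12/√26 = 2.3534
z = (x̄−μ₀)/SE = (40.65−39)/2.3534 = 0.7011
p-value (one-sided, H₁ greater) = 0.24162
At α=0.1: p ≥ α → fail to reject H₀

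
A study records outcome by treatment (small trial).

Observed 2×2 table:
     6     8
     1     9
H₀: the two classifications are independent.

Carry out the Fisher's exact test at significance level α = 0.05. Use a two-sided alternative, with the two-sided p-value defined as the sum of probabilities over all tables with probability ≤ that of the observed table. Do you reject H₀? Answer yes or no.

Margins: r₁=14, r₂=10, c₁=7, c₂=17, n=24
p_obs = C(14,6)·C(10,1)/C(24,7); sum pmf over tables with pmf ≤ p_obs
p-value (two-sided) = 0.17178
At α=0.05: p ≥ α → fail to reject H₀

reject H₀: no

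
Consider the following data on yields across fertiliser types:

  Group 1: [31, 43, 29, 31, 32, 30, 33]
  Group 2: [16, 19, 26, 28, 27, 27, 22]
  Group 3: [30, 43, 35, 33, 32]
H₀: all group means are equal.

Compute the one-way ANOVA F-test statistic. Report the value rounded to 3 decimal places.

test statistic = 9.797

Group means [32.71, 23.57, 34.60], grand mean 29.842
SSB = Σnᵢ(x̄ᵢ−x̄)² = 446.183; SSW = ΣΣ(x−x̄ᵢ)² = 364.343
MSB = 446.183/2 = 223.0917; MSW = 364.343/16 = 22.7714
F = MSB/MSW = 9.7970
df = (2, 16)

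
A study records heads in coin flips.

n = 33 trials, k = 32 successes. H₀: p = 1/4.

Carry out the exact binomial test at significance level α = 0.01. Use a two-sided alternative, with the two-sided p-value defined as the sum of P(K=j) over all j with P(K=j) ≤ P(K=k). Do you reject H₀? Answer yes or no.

reject H₀: yes

Exact binomial: n=33, k=32, p₀=1/4=0.2500
P(X=j) = C(n,j)·p₀^j·(1−p₀)^(n−j); p = Σ P(X=j) over j with P(X=j) ≤ P(X=32)
p-value (two-sided) = 0.00000
At α=0.01: p < α → reject H₀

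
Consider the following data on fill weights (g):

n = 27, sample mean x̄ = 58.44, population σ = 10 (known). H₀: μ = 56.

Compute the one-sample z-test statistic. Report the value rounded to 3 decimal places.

SE = σ/√n = 10/√27 = 1.9245
z = (x̄−μ₀)/SE = (58.44−56)/1.9245 = 1.2679

test statistic = 1.268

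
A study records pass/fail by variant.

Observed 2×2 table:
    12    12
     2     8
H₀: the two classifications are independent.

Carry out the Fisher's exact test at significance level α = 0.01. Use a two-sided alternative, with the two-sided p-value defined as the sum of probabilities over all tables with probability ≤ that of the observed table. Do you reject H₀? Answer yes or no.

Margins: r₁=24, r₂=10, c₁=14, c₂=20, n=34
p_obs = C(24,12)·C(10,2)/C(34,14); sum pmf over tables with pmf ≤ p_obs
p-value (two-sided) = 0.14126
At α=0.01: p ≥ α → fail to reject H₀

reject H₀: no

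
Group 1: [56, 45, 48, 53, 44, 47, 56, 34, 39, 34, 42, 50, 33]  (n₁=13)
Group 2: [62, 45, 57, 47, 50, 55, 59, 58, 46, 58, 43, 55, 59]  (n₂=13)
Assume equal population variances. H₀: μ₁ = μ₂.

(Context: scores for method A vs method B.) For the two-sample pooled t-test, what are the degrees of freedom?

degrees of freedom = 24

df = n₁ + n₂ − 2 = 13 + 13 − 2 = 24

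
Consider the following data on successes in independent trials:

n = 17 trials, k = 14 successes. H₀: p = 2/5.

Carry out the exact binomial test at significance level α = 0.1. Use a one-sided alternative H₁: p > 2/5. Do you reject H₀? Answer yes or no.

Exact binomial: n=17, k=14, p₀=2/5=0.4000
P(X≥14) from Σ C(n,i)·p₀^i·(1−p₀)^(n−i)
p-value (one-sided, H₁ greater) = 0.00045
At α=0.1: p < α → reject H₀

reject H₀: yes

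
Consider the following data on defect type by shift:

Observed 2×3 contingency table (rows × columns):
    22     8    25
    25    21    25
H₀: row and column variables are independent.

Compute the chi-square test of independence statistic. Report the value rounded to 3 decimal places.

test statistic = 4.053

Row totals [55, 71], col totals [47, 29, 50], n=126
χ² = (22−20.52)²/20.52 + (8−12.66)²/12.66 + (25−21.83)²/21.83 + (25−26.48)²/26.48 + (21−16.34)²/16.34 + (25−28.17)²/28.17 = 4.0527
df = 2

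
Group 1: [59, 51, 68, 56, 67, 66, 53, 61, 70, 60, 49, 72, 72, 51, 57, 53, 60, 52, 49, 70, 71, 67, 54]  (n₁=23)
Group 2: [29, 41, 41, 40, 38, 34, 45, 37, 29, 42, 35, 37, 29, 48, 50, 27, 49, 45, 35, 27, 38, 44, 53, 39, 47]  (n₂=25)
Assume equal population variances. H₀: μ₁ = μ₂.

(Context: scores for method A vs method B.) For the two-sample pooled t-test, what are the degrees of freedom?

df = n₁ + n₂ − 2 = 23 + 25 − 2 = 46

degrees of freedom = 46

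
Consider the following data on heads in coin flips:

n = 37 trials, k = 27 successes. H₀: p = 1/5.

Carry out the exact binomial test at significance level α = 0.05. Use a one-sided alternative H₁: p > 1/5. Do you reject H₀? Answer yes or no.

Exact binomial: n=37, k=27, p₀=1/5=0.2000
P(X≥27) from Σ C(n,i)·p₀^i·(1−p₀)^(n−i)
p-value (one-sided, H₁ greater) = 0.00000
At α=0.05: p < α → reject H₀

reject H₀: yes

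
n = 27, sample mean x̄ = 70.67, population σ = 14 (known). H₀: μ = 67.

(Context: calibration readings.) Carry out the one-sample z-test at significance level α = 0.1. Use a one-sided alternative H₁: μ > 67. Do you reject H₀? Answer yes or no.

SE = σ/√n = 14/√27 = 2.6943
z = (x̄−μ₀)/SE = (70.67−67)/2.6943 = 1.3621
p-value (one-sided, H₁ greater) = 0.08658
At α=0.1: p < α → reject H₀

reject H₀: yes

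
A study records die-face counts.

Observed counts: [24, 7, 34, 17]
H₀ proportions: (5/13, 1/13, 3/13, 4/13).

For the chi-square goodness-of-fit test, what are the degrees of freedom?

degrees of freedom = 3

df = k − 1 = 4 − 1 = 3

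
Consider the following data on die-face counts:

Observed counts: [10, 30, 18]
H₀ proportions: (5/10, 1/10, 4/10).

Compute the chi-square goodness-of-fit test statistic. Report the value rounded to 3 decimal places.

n = 58; E_i = n·p_i = [29.00, 5.80, 23.20]
χ² = (10−29.00)²/29.00 + (30−5.80)²/5.80 + (18−23.20)²/23.20 = 114.5862
df = 2

test statistic = 114.586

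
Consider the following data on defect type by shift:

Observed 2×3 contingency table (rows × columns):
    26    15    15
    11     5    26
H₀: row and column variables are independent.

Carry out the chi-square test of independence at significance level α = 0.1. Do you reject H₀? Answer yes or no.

reject H₀: yes

Row totals [56, 42], col totals [37, 20, 41], n=98
χ² = (26−21.14)²/21.14 + (15−11.43)²/11.43 + (15−23.43)²/23.43 + (11−15.86)²/15.86 + (5−8.57)²/8.57 + (26−17.57)²/17.57 = 12.2830
df = 2
p-value (upper-tail) = 0.00215
At α=0.1: p < α → reject H₀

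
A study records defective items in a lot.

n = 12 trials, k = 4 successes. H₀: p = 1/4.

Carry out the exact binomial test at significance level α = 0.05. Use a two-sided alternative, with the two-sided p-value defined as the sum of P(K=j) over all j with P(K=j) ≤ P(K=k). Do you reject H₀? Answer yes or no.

reject H₀: no

Exact binomial: n=12, k=4, p₀=1/4=0.2500
P(X=j) = C(n,j)·p₀^j·(1−p₀)^(n−j); p = Σ P(X=j) over j with P(X=j) ≤ P(X=4)
p-value (two-sided) = 0.50960
At α=0.05: p ≥ α → fail to reject H₀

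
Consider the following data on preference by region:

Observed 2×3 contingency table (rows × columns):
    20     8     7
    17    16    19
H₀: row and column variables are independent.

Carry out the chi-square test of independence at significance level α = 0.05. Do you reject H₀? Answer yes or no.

Row totals [35, 52], col totals [37, 24, 26], n=87
χ² = (20−14.89)²/14.89 + (8−9.66)²/9.66 + (7−10.46)²/10.46 + (17−22.11)²/22.11 + (16−14.34)²/14.34 + (19−15.54)²/15.54 = 5.3300
df = 2
p-value (upper-tail) = 0.06960
At α=0.05: p ≥ α → fail to reject H₀

reject H₀: no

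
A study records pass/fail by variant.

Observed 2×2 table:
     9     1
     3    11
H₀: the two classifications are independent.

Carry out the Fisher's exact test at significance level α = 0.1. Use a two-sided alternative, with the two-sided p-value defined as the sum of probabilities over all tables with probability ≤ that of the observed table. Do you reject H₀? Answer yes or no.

Margins: r₁=10, r₂=14, c₁=12, c₂=12, n=24
p_obs = C(10,9)·C(14,3)/C(24,12); sum pmf over tables with pmf ≤ p_obs
p-value (two-sided) = 0.00276
At α=0.1: p < α → reject H₀

reject H₀: yes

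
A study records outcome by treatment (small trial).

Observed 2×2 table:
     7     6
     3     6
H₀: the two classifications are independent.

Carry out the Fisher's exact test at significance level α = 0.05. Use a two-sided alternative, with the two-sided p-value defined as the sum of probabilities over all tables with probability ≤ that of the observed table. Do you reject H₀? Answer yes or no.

Margins: r₁=13, r₂=9, c₁=10, c₂=12, n=22
p_obs = C(13,7)·C(9,3)/C(22,10); sum pmf over tables with pmf ≤ p_obs
p-value (two-sided) = 0.41486
At α=0.05: p ≥ α → fail to reject H₀

reject H₀: no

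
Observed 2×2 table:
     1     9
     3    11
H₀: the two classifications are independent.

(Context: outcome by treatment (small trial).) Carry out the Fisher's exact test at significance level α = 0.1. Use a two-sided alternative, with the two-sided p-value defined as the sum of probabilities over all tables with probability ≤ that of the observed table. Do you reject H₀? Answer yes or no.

Margins: r₁=10, r₂=14, c₁=4, c₂=20, n=24
p_obs = C(10,1)·C(14,3)/C(24,4); sum pmf over tables with pmf ≤ p_obs
p-value (two-sided) = 0.61462
At α=0.1: p ≥ α → fail to reject H₀

reject H₀: no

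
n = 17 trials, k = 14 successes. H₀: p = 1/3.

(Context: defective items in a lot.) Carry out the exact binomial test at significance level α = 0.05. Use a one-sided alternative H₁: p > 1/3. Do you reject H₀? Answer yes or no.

reject H₀: yes

Exact binomial: n=17, k=14, p₀=1/3=0.3333
P(X≥14) from Σ C(n,i)·p₀^i·(1−p₀)^(n−i)
p-value (one-sided, H₁ greater) = 0.00005
At α=0.05: p < α → reject H₀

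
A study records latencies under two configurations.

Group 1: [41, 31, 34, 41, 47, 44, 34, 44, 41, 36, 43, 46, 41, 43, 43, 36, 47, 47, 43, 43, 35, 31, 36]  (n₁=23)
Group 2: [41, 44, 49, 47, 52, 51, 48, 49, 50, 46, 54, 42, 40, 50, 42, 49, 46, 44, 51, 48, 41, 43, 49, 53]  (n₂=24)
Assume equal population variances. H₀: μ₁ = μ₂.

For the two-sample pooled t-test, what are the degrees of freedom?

degrees of freedom = 45

df = n₁ + n₂ − 2 = 23 + 24 − 2 = 45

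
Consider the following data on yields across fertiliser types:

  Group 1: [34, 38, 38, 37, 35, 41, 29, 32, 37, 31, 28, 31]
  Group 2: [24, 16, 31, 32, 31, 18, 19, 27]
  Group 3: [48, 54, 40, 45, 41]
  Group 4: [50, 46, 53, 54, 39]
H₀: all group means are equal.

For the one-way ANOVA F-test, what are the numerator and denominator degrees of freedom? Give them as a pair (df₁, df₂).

k = 4 groups, N = 30 total
df = (k−1, N−k) = (4−1, 30−4) = (3, 26)

degrees of freedom = [3, 26]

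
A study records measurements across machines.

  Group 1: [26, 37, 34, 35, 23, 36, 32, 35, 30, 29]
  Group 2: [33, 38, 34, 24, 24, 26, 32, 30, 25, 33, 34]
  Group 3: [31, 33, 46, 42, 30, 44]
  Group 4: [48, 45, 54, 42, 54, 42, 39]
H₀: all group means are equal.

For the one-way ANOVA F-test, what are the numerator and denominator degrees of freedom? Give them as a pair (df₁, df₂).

degrees of freedom = [3, 30]

k = 4 groups, N = 34 total
df = (k−1, N−k) = (4−1, 34−4) = (3, 30)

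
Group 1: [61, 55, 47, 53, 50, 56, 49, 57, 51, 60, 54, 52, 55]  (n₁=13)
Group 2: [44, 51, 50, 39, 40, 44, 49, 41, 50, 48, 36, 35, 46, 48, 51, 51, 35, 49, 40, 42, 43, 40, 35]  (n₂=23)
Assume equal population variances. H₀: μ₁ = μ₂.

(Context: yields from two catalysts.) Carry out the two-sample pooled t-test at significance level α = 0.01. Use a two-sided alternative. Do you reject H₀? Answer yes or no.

reject H₀: yes

x̄₁=53.846, s₁=4.120, n₁=13
x̄₂=43.783, s₂=5.632, n₂=23
s_p² = [12·4.120² + 22·5.632²]/34 = 26.5178
SE = √(s_p²·(1/13+1/23)) = 1.7868
t = (53.846−43.783)/1.7868 = 5.6321
df = 34
p-value (two-sided) = 0.00000
At α=0.01: p < α → reject H₀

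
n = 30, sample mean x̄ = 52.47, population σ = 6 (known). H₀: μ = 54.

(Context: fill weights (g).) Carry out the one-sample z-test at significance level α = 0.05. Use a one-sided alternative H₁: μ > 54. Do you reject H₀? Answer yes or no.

reject H₀: no

SE = σ/√n = 6/√30 = 1.0954
z = (x̄−μ₀)/SE = (52.47−54)/1.0954 = -1.3967
p-value (one-sided, H₁ greater) = 0.91875
At α=0.05: p ≥ α → fail to reject H₀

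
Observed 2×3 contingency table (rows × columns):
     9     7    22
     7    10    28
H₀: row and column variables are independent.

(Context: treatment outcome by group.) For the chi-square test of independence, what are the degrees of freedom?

df = (r−1)(c−1) = (2−1)·(3−1) = 2

degrees of freedom = 2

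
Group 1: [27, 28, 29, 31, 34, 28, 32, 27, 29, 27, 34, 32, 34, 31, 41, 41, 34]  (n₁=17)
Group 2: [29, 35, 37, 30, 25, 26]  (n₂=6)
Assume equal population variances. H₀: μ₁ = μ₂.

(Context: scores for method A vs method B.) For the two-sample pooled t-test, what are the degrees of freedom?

df = n₁ + n₂ − 2 = 17 + 6 − 2 = 21

degrees of freedom = 21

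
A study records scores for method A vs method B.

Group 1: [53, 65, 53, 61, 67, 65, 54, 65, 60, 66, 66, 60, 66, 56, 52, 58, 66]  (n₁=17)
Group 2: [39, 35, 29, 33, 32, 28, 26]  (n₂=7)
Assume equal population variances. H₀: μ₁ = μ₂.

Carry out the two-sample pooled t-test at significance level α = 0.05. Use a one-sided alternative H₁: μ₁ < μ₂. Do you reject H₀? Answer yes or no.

reject H₀: no

x̄₁=60.765, s₁=5.460, n₁=17
x̄₂=31.714, s₂=4.461, n₂=7
s_p² = [16·5.460² + 6·4.461²]/22 = 27.1131
SE = √(s_p²·(1/17+1/7)) = 2.3384
t = (60.765−31.714)/2.3384 = 12.4231
df = 22
p-value (one-sided, H₁ less) = 1.00000
At α=0.05: p ≥ α → fail to reject H₀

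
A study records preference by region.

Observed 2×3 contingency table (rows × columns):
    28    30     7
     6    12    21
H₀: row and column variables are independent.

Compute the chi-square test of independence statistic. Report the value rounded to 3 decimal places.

test statistic = 23.946

Row totals [65, 39], col totals [34, 42, 28], n=104
χ² = (28−21.25)²/21.25 + (30−26.25)²/26.25 + (7−17.50)²/17.50 + (6−12.75)²/12.75 + (12−15.75)²/15.75 + (21−10.50)²/10.50 = 23.9462
df = 2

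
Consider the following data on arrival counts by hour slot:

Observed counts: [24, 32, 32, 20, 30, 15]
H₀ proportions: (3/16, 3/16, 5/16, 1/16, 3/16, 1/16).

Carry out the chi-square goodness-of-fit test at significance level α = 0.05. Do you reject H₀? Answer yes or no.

reject H₀: yes

n = 153; E_i = n·p_i = [28.69, 28.69, 47.81, 9.56, 28.69, 9.56]
χ² = (24−28.69)²/28.69 + (32−28.69)²/28.69 + (32−47.81)²/47.81 + (20−9.56)²/9.56 + (30−28.69)²/28.69 + (15−9.56)²/9.56 = 20.9224
df = 5
p-value (upper-tail) = 0.00084
At α=0.05: p < α → reject H₀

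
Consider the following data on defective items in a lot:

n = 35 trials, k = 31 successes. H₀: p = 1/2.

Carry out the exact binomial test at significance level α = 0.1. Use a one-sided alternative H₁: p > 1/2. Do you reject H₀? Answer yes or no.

Exact binomial: n=35, k=31, p₀=1/2=0.5000
P(X≥31) from Σ C(n,i)·p₀^i·(1−p₀)^(n−i)
p-value (one-sided, H₁ greater) = 0.00000
At α=0.1: p < α → reject H₀

reject H₀: yes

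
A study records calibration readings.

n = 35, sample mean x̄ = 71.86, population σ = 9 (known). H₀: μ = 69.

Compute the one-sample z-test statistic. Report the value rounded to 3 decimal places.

SE = σ/√n = 9/√35 = 1.5213
z = (x̄−μ₀)/SE = (71.86−69)/1.5213 = 1.8800

test statistic = 1.880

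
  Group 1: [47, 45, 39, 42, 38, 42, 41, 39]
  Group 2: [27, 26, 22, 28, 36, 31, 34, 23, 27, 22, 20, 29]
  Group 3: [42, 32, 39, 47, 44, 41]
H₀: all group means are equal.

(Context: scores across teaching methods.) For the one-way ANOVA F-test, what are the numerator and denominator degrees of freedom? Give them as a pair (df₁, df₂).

degrees of freedom = [2, 23]

k = 3 groups, N = 26 total
df = (k−1, N−k) = (3−1, 26−3) = (2, 23)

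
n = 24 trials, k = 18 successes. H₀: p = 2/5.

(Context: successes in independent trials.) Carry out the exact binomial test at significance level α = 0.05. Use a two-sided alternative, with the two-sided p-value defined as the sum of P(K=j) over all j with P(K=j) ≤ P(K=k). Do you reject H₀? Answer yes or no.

Exact binomial: n=24, k=18, p₀=2/5=0.4000
P(X=j) = C(n,j)·p₀^j·(1−p₀)^(n−j); p = Σ P(X=j) over j with P(X=j) ≤ P(X=18)
p-value (two-sided) = 0.00062
At α=0.05: p < α → reject H₀

reject H₀: yes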